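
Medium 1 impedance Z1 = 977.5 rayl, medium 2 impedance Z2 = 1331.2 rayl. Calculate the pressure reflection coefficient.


Given values:
  Z1 = 977.5 rayl, Z2 = 1331.2 rayl
Formula: R = (Z2 - Z1) / (Z2 + Z1)
Numerator: Z2 - Z1 = 1331.2 - 977.5 = 353.7
Denominator: Z2 + Z1 = 1331.2 + 977.5 = 2308.7
R = 353.7 / 2308.7 = 0.1532

0.1532


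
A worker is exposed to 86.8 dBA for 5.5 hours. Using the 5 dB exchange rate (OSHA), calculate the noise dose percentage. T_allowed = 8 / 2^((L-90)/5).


Given values:
  L = 86.8 dBA, T = 5.5 hours
Formula: T_allowed = 8 / 2^((L - 90) / 5)
Compute exponent: (86.8 - 90) / 5 = -0.64
Compute 2^(-0.64) = 0.641713
T_allowed = 8 / 0.641713 = 12.466632 hours
Dose = (T / T_allowed) * 100
Dose = (5.5 / 12.466632) * 100 = 44.12

44.12 %


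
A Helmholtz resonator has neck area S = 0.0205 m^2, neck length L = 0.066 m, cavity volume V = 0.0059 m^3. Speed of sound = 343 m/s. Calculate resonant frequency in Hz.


Given values:
  S = 0.0205 m^2, L = 0.066 m, V = 0.0059 m^3, c = 343 m/s
Formula: f = (c / (2*pi)) * sqrt(S / (V * L))
Compute V * L = 0.0059 * 0.066 = 0.0003894
Compute S / (V * L) = 0.0205 / 0.0003894 = 52.6451
Compute sqrt(52.6451) = 7.255694
Compute c / (2*pi) = 343 / 6.283185 = 54.590148
f = 54.590148 * 7.255694 = 396.09

396.09 Hz


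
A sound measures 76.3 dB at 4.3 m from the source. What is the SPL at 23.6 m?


Given values:
  SPL1 = 76.3 dB, r1 = 4.3 m, r2 = 23.6 m
Formula: SPL2 = SPL1 - 20 * log10(r2 / r1)
Compute ratio: r2 / r1 = 23.6 / 4.3 = 5.4884
Compute log10: log10(5.4884) = 0.739446
Compute drop: 20 * 0.739446 = 14.7889
SPL2 = 76.3 - 14.7889 = 61.51

61.51 dB


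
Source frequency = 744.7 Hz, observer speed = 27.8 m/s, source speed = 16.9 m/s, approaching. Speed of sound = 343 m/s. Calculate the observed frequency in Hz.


Given values:
  f_s = 744.7 Hz, v_o = 27.8 m/s, v_s = 16.9 m/s
  Direction: approaching
Formula: f_o = f_s * (c + v_o) / (c - v_s)
Numerator: c + v_o = 343 + 27.8 = 370.8
Denominator: c - v_s = 343 - 16.9 = 326.1
f_o = 744.7 * 370.8 / 326.1 = 846.78

846.78 Hz


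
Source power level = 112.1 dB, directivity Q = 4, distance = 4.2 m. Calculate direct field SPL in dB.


Given values:
  Lw = 112.1 dB, Q = 4, r = 4.2 m
Formula: SPL = Lw + 10 * log10(Q / (4 * pi * r^2))
Compute 4 * pi * r^2 = 4 * pi * 4.2^2 = 221.6708
Compute Q / denom = 4 / 221.6708 = 0.01804478
Compute 10 * log10(0.01804478) = -17.4365
SPL = 112.1 + (-17.4365) = 94.66

94.66 dB


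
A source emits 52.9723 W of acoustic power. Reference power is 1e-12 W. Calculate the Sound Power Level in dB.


Given values:
  W = 52.9723 W
  W_ref = 1e-12 W
Formula: SWL = 10 * log10(W / W_ref)
Compute ratio: W / W_ref = 52972300000000
Compute log10: log10(52972300000000) = 13.724049
Multiply: SWL = 10 * 13.724049 = 137.24

137.24 dB


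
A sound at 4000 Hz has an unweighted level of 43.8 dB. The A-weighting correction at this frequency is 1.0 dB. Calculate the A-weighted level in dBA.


Given values:
  SPL = 43.8 dB
  A-weighting at 4000 Hz = 1.0 dB
Formula: L_A = SPL + A_weight
L_A = 43.8 + (1.0)
L_A = 44.8

44.8 dBA


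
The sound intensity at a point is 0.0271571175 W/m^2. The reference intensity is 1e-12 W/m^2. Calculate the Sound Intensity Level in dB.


Given values:
  I = 0.0271571175 W/m^2
  I_ref = 1e-12 W/m^2
Formula: SIL = 10 * log10(I / I_ref)
Compute ratio: I / I_ref = 27157117500
Compute log10: log10(27157117500) = 10.433884
Multiply: SIL = 10 * 10.433884 = 104.34

104.34 dB


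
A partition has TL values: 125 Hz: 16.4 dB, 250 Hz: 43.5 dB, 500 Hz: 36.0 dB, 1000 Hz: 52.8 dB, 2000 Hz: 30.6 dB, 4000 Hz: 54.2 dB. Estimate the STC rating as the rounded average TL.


Given TL values at each frequency:
  125 Hz: 16.4 dB
  250 Hz: 43.5 dB
  500 Hz: 36.0 dB
  1000 Hz: 52.8 dB
  2000 Hz: 30.6 dB
  4000 Hz: 54.2 dB
Formula: STC ~ round(average of TL values)
Sum = 16.4 + 43.5 + 36.0 + 52.8 + 30.6 + 54.2 = 233.5
Average = 233.5 / 6 = 38.92
Rounded: 39

39


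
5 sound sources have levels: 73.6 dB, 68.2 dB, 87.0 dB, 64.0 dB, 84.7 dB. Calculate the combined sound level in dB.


Formula: L_total = 10 * log10( sum(10^(Li/10)) )
  Source 1: 10^(73.6/10) = 22908676.5277
  Source 2: 10^(68.2/10) = 6606934.4801
  Source 3: 10^(87.0/10) = 501187233.6273
  Source 4: 10^(64.0/10) = 2511886.4315
  Source 5: 10^(84.7/10) = 295120922.6666
Sum of linear values = 828335653.7332
L_total = 10 * log10(828335653.7332) = 89.18

89.18 dB


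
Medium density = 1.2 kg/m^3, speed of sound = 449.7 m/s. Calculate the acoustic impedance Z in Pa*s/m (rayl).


Given values:
  rho = 1.2 kg/m^3
  c = 449.7 m/s
Formula: Z = rho * c
Z = 1.2 * 449.7
Z = 539.64

539.64 rayl


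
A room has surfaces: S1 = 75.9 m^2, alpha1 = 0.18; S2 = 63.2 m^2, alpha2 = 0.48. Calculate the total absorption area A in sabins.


Given surfaces:
  Surface 1: 75.9 * 0.18 = 13.662
  Surface 2: 63.2 * 0.48 = 30.336
Formula: A = sum(Si * alpha_i)
A = 13.662 + 30.336
A = 44.0

44.0 sabins


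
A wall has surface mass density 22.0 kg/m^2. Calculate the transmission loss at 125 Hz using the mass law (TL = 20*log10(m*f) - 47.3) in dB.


Given values:
  m = 22.0 kg/m^2, f = 125 Hz
Formula: TL = 20 * log10(m * f) - 47.3
Compute m * f = 22.0 * 125 = 2750.0
Compute log10(2750.0) = 3.439333
Compute 20 * 3.439333 = 68.7867
TL = 68.7867 - 47.3 = 21.49

21.49 dB


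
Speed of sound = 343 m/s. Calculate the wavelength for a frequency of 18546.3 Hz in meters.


Given values:
  c = 343 m/s, f = 18546.3 Hz
Formula: lambda = c / f
lambda = 343 / 18546.3
lambda = 0.0185

0.0185 m


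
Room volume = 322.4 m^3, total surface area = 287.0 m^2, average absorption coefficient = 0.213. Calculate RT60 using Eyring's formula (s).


Given values:
  V = 322.4 m^3, S = 287.0 m^2, alpha = 0.213
Formula: RT60 = 0.161 * V / (-S * ln(1 - alpha))
Compute ln(1 - 0.213) = ln(0.787) = -0.239527
Denominator: -287.0 * -0.239527 = 68.7442
Numerator: 0.161 * 322.4 = 51.9064
RT60 = 51.9064 / 68.7442 = 0.755

0.755 s


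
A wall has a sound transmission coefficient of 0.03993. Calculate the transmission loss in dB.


Given values:
  tau = 0.03993
Formula: TL = 10 * log10(1 / tau)
Compute 1 / tau = 1 / 0.03993 = 25.0438
Compute log10(25.0438) = 1.3987
TL = 10 * 1.3987 = 13.99

13.99 dB


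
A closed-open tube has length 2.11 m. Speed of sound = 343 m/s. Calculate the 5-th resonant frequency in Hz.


Given values:
  Tube type: closed-open, L = 2.11 m, c = 343 m/s, n = 5
Formula: f_n = (2n - 1) * c / (4 * L)
Compute 2n - 1 = 2*5 - 1 = 9
Compute 4 * L = 4 * 2.11 = 8.44
f = 9 * 343 / 8.44
f = 365.76

365.76 Hz


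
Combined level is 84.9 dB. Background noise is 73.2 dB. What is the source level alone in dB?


Given values:
  L_total = 84.9 dB, L_bg = 73.2 dB
Formula: L_source = 10 * log10(10^(L_total/10) - 10^(L_bg/10))
Convert to linear:
  10^(84.9/10) = 309029543.2514
  10^(73.2/10) = 20892961.3085
Difference: 309029543.2514 - 20892961.3085 = 288136581.9429
L_source = 10 * log10(288136581.9429) = 84.6

84.6 dB


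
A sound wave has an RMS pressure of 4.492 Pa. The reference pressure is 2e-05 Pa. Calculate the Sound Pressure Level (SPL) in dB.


Given values:
  p = 4.492 Pa
  p_ref = 2e-05 Pa
Formula: SPL = 20 * log10(p / p_ref)
Compute ratio: p / p_ref = 4.492 / 2e-05 = 224600
Compute log10: log10(224600) = 5.35141
Multiply: SPL = 20 * 5.35141 = 107.03

107.03 dB


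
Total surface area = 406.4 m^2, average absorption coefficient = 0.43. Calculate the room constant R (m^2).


Given values:
  S = 406.4 m^2, alpha = 0.43
Formula: R = S * alpha / (1 - alpha)
Numerator: 406.4 * 0.43 = 174.752
Denominator: 1 - 0.43 = 0.57
R = 174.752 / 0.57 = 306.58

306.58 m^2


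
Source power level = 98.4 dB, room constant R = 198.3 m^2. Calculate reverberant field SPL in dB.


Given values:
  Lw = 98.4 dB, R = 198.3 m^2
Formula: SPL = Lw + 10 * log10(4 / R)
Compute 4 / R = 4 / 198.3 = 0.020171
Compute 10 * log10(0.020171) = -16.9527
SPL = 98.4 + (-16.9527) = 81.45

81.45 dB


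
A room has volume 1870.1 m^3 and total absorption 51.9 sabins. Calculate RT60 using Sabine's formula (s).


Given values:
  V = 1870.1 m^3
  A = 51.9 sabins
Formula: RT60 = 0.161 * V / A
Numerator: 0.161 * 1870.1 = 301.0861
RT60 = 301.0861 / 51.9 = 5.801

5.801 s


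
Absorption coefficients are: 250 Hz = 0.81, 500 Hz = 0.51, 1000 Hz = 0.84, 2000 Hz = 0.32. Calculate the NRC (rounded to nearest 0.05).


Given values:
  a_250 = 0.81, a_500 = 0.51
  a_1000 = 0.84, a_2000 = 0.32
Formula: NRC = (a250 + a500 + a1000 + a2000) / 4
Sum = 0.81 + 0.51 + 0.84 + 0.32 = 2.48
NRC = 2.48 / 4 = 0.62
Rounded to nearest 0.05: 0.6

0.6


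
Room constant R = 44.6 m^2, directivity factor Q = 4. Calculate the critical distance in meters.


Given values:
  R = 44.6 m^2, Q = 4
Formula: d_c = 0.141 * sqrt(Q * R)
Compute Q * R = 4 * 44.6 = 178.4
Compute sqrt(178.4) = 13.3566
d_c = 0.141 * 13.3566 = 1.883

1.883 m


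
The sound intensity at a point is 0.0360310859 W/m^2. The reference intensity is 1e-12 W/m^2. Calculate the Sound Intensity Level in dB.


Given values:
  I = 0.0360310859 W/m^2
  I_ref = 1e-12 W/m^2
Formula: SIL = 10 * log10(I / I_ref)
Compute ratio: I / I_ref = 36031085900
Compute log10: log10(36031085900) = 10.556677
Multiply: SIL = 10 * 10.556677 = 105.57

105.57 dB


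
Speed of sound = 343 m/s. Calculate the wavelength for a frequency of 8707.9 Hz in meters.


Given values:
  c = 343 m/s, f = 8707.9 Hz
Formula: lambda = c / f
lambda = 343 / 8707.9
lambda = 0.0394

0.0394 m


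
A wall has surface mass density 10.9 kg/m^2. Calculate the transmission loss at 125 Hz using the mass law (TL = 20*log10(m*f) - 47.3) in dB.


Given values:
  m = 10.9 kg/m^2, f = 125 Hz
Formula: TL = 20 * log10(m * f) - 47.3
Compute m * f = 10.9 * 125 = 1362.5
Compute log10(1362.5) = 3.134337
Compute 20 * 3.134337 = 62.6867
TL = 62.6867 - 47.3 = 15.39

15.39 dB


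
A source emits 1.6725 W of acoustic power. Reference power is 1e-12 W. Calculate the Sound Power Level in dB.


Given values:
  W = 1.6725 W
  W_ref = 1e-12 W
Formula: SWL = 10 * log10(W / W_ref)
Compute ratio: W / W_ref = 1672500000000
Compute log10: log10(1672500000000) = 12.223366
Multiply: SWL = 10 * 12.223366 = 122.23

122.23 dB


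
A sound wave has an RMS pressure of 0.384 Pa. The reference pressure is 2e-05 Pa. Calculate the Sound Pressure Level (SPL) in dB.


Given values:
  p = 0.384 Pa
  p_ref = 2e-05 Pa
Formula: SPL = 20 * log10(p / p_ref)
Compute ratio: p / p_ref = 0.384 / 2e-05 = 19200
Compute log10: log10(19200) = 4.283301
Multiply: SPL = 20 * 4.283301 = 85.67

85.67 dB


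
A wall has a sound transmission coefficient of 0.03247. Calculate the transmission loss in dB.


Given values:
  tau = 0.03247
Formula: TL = 10 * log10(1 / tau)
Compute 1 / tau = 1 / 0.03247 = 30.7977
Compute log10(30.7977) = 1.488518
TL = 10 * 1.488518 = 14.89

14.89 dB


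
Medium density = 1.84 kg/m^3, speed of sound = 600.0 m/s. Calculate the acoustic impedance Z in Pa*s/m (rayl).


Given values:
  rho = 1.84 kg/m^3
  c = 600.0 m/s
Formula: Z = rho * c
Z = 1.84 * 600.0
Z = 1104.0

1104.0 rayl


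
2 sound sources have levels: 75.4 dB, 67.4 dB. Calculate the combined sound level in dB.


Formula: L_total = 10 * log10( sum(10^(Li/10)) )
  Source 1: 10^(75.4/10) = 34673685.0453
  Source 2: 10^(67.4/10) = 5495408.7386
Sum of linear values = 40169093.7839
L_total = 10 * log10(40169093.7839) = 76.04

76.04 dB


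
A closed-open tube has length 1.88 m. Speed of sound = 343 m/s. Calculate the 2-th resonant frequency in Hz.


Given values:
  Tube type: closed-open, L = 1.88 m, c = 343 m/s, n = 2
Formula: f_n = (2n - 1) * c / (4 * L)
Compute 2n - 1 = 2*2 - 1 = 3
Compute 4 * L = 4 * 1.88 = 7.52
f = 3 * 343 / 7.52
f = 136.84

136.84 Hz


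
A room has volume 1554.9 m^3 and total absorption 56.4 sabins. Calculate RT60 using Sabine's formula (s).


Given values:
  V = 1554.9 m^3
  A = 56.4 sabins
Formula: RT60 = 0.161 * V / A
Numerator: 0.161 * 1554.9 = 250.3389
RT60 = 250.3389 / 56.4 = 4.439

4.439 s


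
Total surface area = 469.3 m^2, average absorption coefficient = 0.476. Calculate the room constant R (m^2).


Given values:
  S = 469.3 m^2, alpha = 0.476
Formula: R = S * alpha / (1 - alpha)
Numerator: 469.3 * 0.476 = 223.3868
Denominator: 1 - 0.476 = 0.524
R = 223.3868 / 0.524 = 426.31

426.31 m^2


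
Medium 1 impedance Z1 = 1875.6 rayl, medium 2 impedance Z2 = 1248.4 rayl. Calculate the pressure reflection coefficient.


Given values:
  Z1 = 1875.6 rayl, Z2 = 1248.4 rayl
Formula: R = (Z2 - Z1) / (Z2 + Z1)
Numerator: Z2 - Z1 = 1248.4 - 1875.6 = -627.2
Denominator: Z2 + Z1 = 1248.4 + 1875.6 = 3124.0
R = -627.2 / 3124.0 = -0.2008

-0.2008


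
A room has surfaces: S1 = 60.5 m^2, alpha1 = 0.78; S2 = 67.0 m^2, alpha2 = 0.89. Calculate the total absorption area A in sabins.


Given surfaces:
  Surface 1: 60.5 * 0.78 = 47.19
  Surface 2: 67.0 * 0.89 = 59.63
Formula: A = sum(Si * alpha_i)
A = 47.19 + 59.63
A = 106.82

106.82 sabins


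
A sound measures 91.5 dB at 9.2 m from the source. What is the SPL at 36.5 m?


Given values:
  SPL1 = 91.5 dB, r1 = 9.2 m, r2 = 36.5 m
Formula: SPL2 = SPL1 - 20 * log10(r2 / r1)
Compute ratio: r2 / r1 = 36.5 / 9.2 = 3.9674
Compute log10: log10(3.9674) = 0.598506
Compute drop: 20 * 0.598506 = 11.9701
SPL2 = 91.5 - 11.9701 = 79.53

79.53 dB


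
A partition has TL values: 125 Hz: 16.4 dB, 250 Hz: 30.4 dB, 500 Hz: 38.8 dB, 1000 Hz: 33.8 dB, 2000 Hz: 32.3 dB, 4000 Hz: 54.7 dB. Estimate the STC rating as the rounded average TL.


Given TL values at each frequency:
  125 Hz: 16.4 dB
  250 Hz: 30.4 dB
  500 Hz: 38.8 dB
  1000 Hz: 33.8 dB
  2000 Hz: 32.3 dB
  4000 Hz: 54.7 dB
Formula: STC ~ round(average of TL values)
Sum = 16.4 + 30.4 + 38.8 + 33.8 + 32.3 + 54.7 = 206.4
Average = 206.4 / 6 = 34.4
Rounded: 34

34


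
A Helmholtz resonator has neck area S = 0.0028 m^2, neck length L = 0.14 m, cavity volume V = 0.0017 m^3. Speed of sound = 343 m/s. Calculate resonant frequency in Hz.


Given values:
  S = 0.0028 m^2, L = 0.14 m, V = 0.0017 m^3, c = 343 m/s
Formula: f = (c / (2*pi)) * sqrt(S / (V * L))
Compute V * L = 0.0017 * 0.14 = 0.000238
Compute S / (V * L) = 0.0028 / 0.000238 = 11.7647
Compute sqrt(11.7647) = 3.429971
Compute c / (2*pi) = 343 / 6.283185 = 54.590148
f = 54.590148 * 3.429971 = 187.24

187.24 Hz


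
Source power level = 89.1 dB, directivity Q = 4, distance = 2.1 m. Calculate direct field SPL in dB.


Given values:
  Lw = 89.1 dB, Q = 4, r = 2.1 m
Formula: SPL = Lw + 10 * log10(Q / (4 * pi * r^2))
Compute 4 * pi * r^2 = 4 * pi * 2.1^2 = 55.4177
Compute Q / denom = 4 / 55.4177 = 0.07217911
Compute 10 * log10(0.07217911) = -11.4159
SPL = 89.1 + (-11.4159) = 77.68

77.68 dB


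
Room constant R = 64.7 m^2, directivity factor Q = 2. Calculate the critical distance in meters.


Given values:
  R = 64.7 m^2, Q = 2
Formula: d_c = 0.141 * sqrt(Q * R)
Compute Q * R = 2 * 64.7 = 129.4
Compute sqrt(129.4) = 11.3754
d_c = 0.141 * 11.3754 = 1.604

1.604 m


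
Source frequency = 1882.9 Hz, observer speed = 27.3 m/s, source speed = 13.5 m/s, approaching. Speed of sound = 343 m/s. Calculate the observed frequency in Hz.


Given values:
  f_s = 1882.9 Hz, v_o = 27.3 m/s, v_s = 13.5 m/s
  Direction: approaching
Formula: f_o = f_s * (c + v_o) / (c - v_s)
Numerator: c + v_o = 343 + 27.3 = 370.3
Denominator: c - v_s = 343 - 13.5 = 329.5
f_o = 1882.9 * 370.3 / 329.5 = 2116.05

2116.05 Hz


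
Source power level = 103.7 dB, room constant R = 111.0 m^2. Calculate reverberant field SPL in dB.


Given values:
  Lw = 103.7 dB, R = 111.0 m^2
Formula: SPL = Lw + 10 * log10(4 / R)
Compute 4 / R = 4 / 111.0 = 0.036036
Compute 10 * log10(0.036036) = -14.4326
SPL = 103.7 + (-14.4326) = 89.27

89.27 dB


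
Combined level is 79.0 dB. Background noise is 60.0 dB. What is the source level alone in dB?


Given values:
  L_total = 79.0 dB, L_bg = 60.0 dB
Formula: L_source = 10 * log10(10^(L_total/10) - 10^(L_bg/10))
Convert to linear:
  10^(79.0/10) = 79432823.4724
  10^(60.0/10) = 1000000.0
Difference: 79432823.4724 - 1000000.0 = 78432823.4724
L_source = 10 * log10(78432823.4724) = 78.94

78.94 dB


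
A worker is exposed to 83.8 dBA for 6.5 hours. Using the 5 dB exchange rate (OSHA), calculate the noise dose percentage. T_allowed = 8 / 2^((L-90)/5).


Given values:
  L = 83.8 dBA, T = 6.5 hours
Formula: T_allowed = 8 / 2^((L - 90) / 5)
Compute exponent: (83.8 - 90) / 5 = -1.24
Compute 2^(-1.24) = 0.423373
T_allowed = 8 / 0.423373 = 18.895867 hours
Dose = (T / T_allowed) * 100
Dose = (6.5 / 18.895867) * 100 = 34.4

34.4 %


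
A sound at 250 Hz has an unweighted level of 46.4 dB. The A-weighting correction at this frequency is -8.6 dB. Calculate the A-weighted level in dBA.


Given values:
  SPL = 46.4 dB
  A-weighting at 250 Hz = -8.6 dB
Formula: L_A = SPL + A_weight
L_A = 46.4 + (-8.6)
L_A = 37.8

37.8 dBA


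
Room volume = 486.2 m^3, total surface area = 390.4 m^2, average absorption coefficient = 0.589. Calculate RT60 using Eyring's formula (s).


Given values:
  V = 486.2 m^3, S = 390.4 m^2, alpha = 0.589
Formula: RT60 = 0.161 * V / (-S * ln(1 - alpha))
Compute ln(1 - 0.589) = ln(0.411) = -0.889162
Denominator: -390.4 * -0.889162 = 347.1288
Numerator: 0.161 * 486.2 = 78.2782
RT60 = 78.2782 / 347.1288 = 0.226

0.226 s


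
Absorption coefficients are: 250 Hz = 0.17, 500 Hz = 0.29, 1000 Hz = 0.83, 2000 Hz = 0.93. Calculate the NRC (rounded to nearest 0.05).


Given values:
  a_250 = 0.17, a_500 = 0.29
  a_1000 = 0.83, a_2000 = 0.93
Formula: NRC = (a250 + a500 + a1000 + a2000) / 4
Sum = 0.17 + 0.29 + 0.83 + 0.93 = 2.22
NRC = 2.22 / 4 = 0.555
Rounded to nearest 0.05: 0.55

0.55


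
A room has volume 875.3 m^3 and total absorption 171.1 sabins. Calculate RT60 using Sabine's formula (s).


Given values:
  V = 875.3 m^3
  A = 171.1 sabins
Formula: RT60 = 0.161 * V / A
Numerator: 0.161 * 875.3 = 140.9233
RT60 = 140.9233 / 171.1 = 0.824

0.824 s


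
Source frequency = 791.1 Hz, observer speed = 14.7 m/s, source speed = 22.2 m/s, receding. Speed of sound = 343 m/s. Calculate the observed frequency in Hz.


Given values:
  f_s = 791.1 Hz, v_o = 14.7 m/s, v_s = 22.2 m/s
  Direction: receding
Formula: f_o = f_s * (c - v_o) / (c + v_s)
Numerator: c - v_o = 343 - 14.7 = 328.3
Denominator: c + v_s = 343 + 22.2 = 365.2
f_o = 791.1 * 328.3 / 365.2 = 711.17

711.17 Hz


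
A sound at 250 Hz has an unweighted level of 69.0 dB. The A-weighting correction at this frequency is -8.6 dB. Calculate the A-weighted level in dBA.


Given values:
  SPL = 69.0 dB
  A-weighting at 250 Hz = -8.6 dB
Formula: L_A = SPL + A_weight
L_A = 69.0 + (-8.6)
L_A = 60.4

60.4 dBA


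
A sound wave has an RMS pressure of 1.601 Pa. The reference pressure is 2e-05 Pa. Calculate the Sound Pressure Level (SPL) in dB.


Given values:
  p = 1.601 Pa
  p_ref = 2e-05 Pa
Formula: SPL = 20 * log10(p / p_ref)
Compute ratio: p / p_ref = 1.601 / 2e-05 = 80050
Compute log10: log10(80050) = 4.903361
Multiply: SPL = 20 * 4.903361 = 98.07

98.07 dB


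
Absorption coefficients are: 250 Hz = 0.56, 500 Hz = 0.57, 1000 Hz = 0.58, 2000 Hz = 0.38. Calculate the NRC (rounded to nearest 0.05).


Given values:
  a_250 = 0.56, a_500 = 0.57
  a_1000 = 0.58, a_2000 = 0.38
Formula: NRC = (a250 + a500 + a1000 + a2000) / 4
Sum = 0.56 + 0.57 + 0.58 + 0.38 = 2.09
NRC = 2.09 / 4 = 0.5225
Rounded to nearest 0.05: 0.5

0.5


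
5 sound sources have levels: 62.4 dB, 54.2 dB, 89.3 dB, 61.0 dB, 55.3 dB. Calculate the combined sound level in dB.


Formula: L_total = 10 * log10( sum(10^(Li/10)) )
  Source 1: 10^(62.4/10) = 1737800.8287
  Source 2: 10^(54.2/10) = 263026.7992
  Source 3: 10^(89.3/10) = 851138038.2024
  Source 4: 10^(61.0/10) = 1258925.4118
  Source 5: 10^(55.3/10) = 338844.1561
Sum of linear values = 854736635.3982
L_total = 10 * log10(854736635.3982) = 89.32

89.32 dB


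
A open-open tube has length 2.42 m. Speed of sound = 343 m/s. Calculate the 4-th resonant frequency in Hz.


Given values:
  Tube type: open-open, L = 2.42 m, c = 343 m/s, n = 4
Formula: f_n = n * c / (2 * L)
Compute 2 * L = 2 * 2.42 = 4.84
f = 4 * 343 / 4.84
f = 283.47

283.47 Hz


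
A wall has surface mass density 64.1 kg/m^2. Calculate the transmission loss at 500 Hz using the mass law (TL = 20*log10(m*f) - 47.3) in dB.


Given values:
  m = 64.1 kg/m^2, f = 500 Hz
Formula: TL = 20 * log10(m * f) - 47.3
Compute m * f = 64.1 * 500 = 32050.0
Compute log10(32050.0) = 4.505828
Compute 20 * 4.505828 = 90.1166
TL = 90.1166 - 47.3 = 42.82

42.82 dB


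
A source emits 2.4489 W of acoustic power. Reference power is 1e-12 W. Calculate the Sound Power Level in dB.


Given values:
  W = 2.4489 W
  W_ref = 1e-12 W
Formula: SWL = 10 * log10(W / W_ref)
Compute ratio: W / W_ref = 2448900000000
Compute log10: log10(2448900000000) = 12.388971
Multiply: SWL = 10 * 12.388971 = 123.89

123.89 dB


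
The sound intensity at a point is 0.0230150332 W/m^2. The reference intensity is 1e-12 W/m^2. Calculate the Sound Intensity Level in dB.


Given values:
  I = 0.0230150332 W/m^2
  I_ref = 1e-12 W/m^2
Formula: SIL = 10 * log10(I / I_ref)
Compute ratio: I / I_ref = 23015033200
Compute log10: log10(23015033200) = 10.362012
Multiply: SIL = 10 * 10.362012 = 103.62

103.62 dB


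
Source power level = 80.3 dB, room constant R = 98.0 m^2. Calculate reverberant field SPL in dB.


Given values:
  Lw = 80.3 dB, R = 98.0 m^2
Formula: SPL = Lw + 10 * log10(4 / R)
Compute 4 / R = 4 / 98.0 = 0.040816
Compute 10 * log10(0.040816) = -13.8917
SPL = 80.3 + (-13.8917) = 66.41

66.41 dB


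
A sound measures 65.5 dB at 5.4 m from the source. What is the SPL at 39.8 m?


Given values:
  SPL1 = 65.5 dB, r1 = 5.4 m, r2 = 39.8 m
Formula: SPL2 = SPL1 - 20 * log10(r2 / r1)
Compute ratio: r2 / r1 = 39.8 / 5.4 = 7.3704
Compute log10: log10(7.3704) = 0.867491
Compute drop: 20 * 0.867491 = 17.3498
SPL2 = 65.5 - 17.3498 = 48.15

48.15 dB


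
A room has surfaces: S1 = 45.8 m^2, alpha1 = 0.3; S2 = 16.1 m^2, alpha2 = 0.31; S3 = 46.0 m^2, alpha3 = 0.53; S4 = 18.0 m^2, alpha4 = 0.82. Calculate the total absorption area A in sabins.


Given surfaces:
  Surface 1: 45.8 * 0.3 = 13.74
  Surface 2: 16.1 * 0.31 = 4.991
  Surface 3: 46.0 * 0.53 = 24.38
  Surface 4: 18.0 * 0.82 = 14.76
Formula: A = sum(Si * alpha_i)
A = 13.74 + 4.991 + 24.38 + 14.76
A = 57.87

57.87 sabins


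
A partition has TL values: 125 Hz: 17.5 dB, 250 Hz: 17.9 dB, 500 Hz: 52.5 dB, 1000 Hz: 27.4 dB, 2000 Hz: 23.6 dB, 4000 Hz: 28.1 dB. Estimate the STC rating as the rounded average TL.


Given TL values at each frequency:
  125 Hz: 17.5 dB
  250 Hz: 17.9 dB
  500 Hz: 52.5 dB
  1000 Hz: 27.4 dB
  2000 Hz: 23.6 dB
  4000 Hz: 28.1 dB
Formula: STC ~ round(average of TL values)
Sum = 17.5 + 17.9 + 52.5 + 27.4 + 23.6 + 28.1 = 167.0
Average = 167.0 / 6 = 27.83
Rounded: 28

28


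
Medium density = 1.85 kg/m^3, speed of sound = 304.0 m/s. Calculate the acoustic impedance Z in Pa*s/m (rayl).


Given values:
  rho = 1.85 kg/m^3
  c = 304.0 m/s
Formula: Z = rho * c
Z = 1.85 * 304.0
Z = 562.4

562.4 rayl


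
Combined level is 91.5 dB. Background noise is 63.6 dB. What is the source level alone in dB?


Given values:
  L_total = 91.5 dB, L_bg = 63.6 dB
Formula: L_source = 10 * log10(10^(L_total/10) - 10^(L_bg/10))
Convert to linear:
  10^(91.5/10) = 1412537544.6228
  10^(63.6/10) = 2290867.6528
Difference: 1412537544.6228 - 2290867.6528 = 1410246676.97
L_source = 10 * log10(1410246676.97) = 91.49

91.49 dB


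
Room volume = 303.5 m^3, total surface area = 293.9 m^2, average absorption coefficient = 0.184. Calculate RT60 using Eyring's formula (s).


Given values:
  V = 303.5 m^3, S = 293.9 m^2, alpha = 0.184
Formula: RT60 = 0.161 * V / (-S * ln(1 - alpha))
Compute ln(1 - 0.184) = ln(0.816) = -0.203341
Denominator: -293.9 * -0.203341 = 59.7619
Numerator: 0.161 * 303.5 = 48.8635
RT60 = 48.8635 / 59.7619 = 0.818

0.818 s


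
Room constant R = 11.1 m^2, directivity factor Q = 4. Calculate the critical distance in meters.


Given values:
  R = 11.1 m^2, Q = 4
Formula: d_c = 0.141 * sqrt(Q * R)
Compute Q * R = 4 * 11.1 = 44.4
Compute sqrt(44.4) = 6.6633
d_c = 0.141 * 6.6633 = 0.94

0.94 m


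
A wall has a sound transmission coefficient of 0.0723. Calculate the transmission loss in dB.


Given values:
  tau = 0.0723
Formula: TL = 10 * log10(1 / tau)
Compute 1 / tau = 1 / 0.0723 = 13.8313
Compute log10(13.8313) = 1.140863
TL = 10 * 1.140863 = 11.41

11.41 dB


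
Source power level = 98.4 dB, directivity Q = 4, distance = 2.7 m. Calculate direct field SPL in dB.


Given values:
  Lw = 98.4 dB, Q = 4, r = 2.7 m
Formula: SPL = Lw + 10 * log10(Q / (4 * pi * r^2))
Compute 4 * pi * r^2 = 4 * pi * 2.7^2 = 91.6088
Compute Q / denom = 4 / 91.6088 = 0.04366393
Compute 10 * log10(0.04366393) = -13.5988
SPL = 98.4 + (-13.5988) = 84.8

84.8 dB


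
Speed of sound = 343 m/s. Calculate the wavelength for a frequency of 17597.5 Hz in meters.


Given values:
  c = 343 m/s, f = 17597.5 Hz
Formula: lambda = c / f
lambda = 343 / 17597.5
lambda = 0.0195

0.0195 m


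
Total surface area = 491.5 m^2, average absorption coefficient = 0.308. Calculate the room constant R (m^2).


Given values:
  S = 491.5 m^2, alpha = 0.308
Formula: R = S * alpha / (1 - alpha)
Numerator: 491.5 * 0.308 = 151.382
Denominator: 1 - 0.308 = 0.692
R = 151.382 / 0.692 = 218.76

218.76 m^2


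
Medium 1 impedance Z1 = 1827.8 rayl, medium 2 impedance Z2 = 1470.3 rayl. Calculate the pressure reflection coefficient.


Given values:
  Z1 = 1827.8 rayl, Z2 = 1470.3 rayl
Formula: R = (Z2 - Z1) / (Z2 + Z1)
Numerator: Z2 - Z1 = 1470.3 - 1827.8 = -357.5
Denominator: Z2 + Z1 = 1470.3 + 1827.8 = 3298.1
R = -357.5 / 3298.1 = -0.1084

-0.1084


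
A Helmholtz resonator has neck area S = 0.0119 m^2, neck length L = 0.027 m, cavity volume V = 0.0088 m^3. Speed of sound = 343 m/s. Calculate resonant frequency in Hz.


Given values:
  S = 0.0119 m^2, L = 0.027 m, V = 0.0088 m^3, c = 343 m/s
Formula: f = (c / (2*pi)) * sqrt(S / (V * L))
Compute V * L = 0.0088 * 0.027 = 0.0002376
Compute S / (V * L) = 0.0119 / 0.0002376 = 50.0842
Compute sqrt(50.0842) = 7.077019
Compute c / (2*pi) = 343 / 6.283185 = 54.590148
f = 54.590148 * 7.077019 = 386.34

386.34 Hz


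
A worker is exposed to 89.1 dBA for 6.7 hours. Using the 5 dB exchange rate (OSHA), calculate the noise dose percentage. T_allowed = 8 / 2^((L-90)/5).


Given values:
  L = 89.1 dBA, T = 6.7 hours
Formula: T_allowed = 8 / 2^((L - 90) / 5)
Compute exponent: (89.1 - 90) / 5 = -0.18
Compute 2^(-0.18) = 0.882703
T_allowed = 8 / 0.882703 = 9.063071 hours
Dose = (T / T_allowed) * 100
Dose = (6.7 / 9.063071) * 100 = 73.93

73.93 %


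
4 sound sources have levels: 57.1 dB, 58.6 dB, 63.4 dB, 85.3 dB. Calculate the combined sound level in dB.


Formula: L_total = 10 * log10( sum(10^(Li/10)) )
  Source 1: 10^(57.1/10) = 512861.384
  Source 2: 10^(58.6/10) = 724435.9601
  Source 3: 10^(63.4/10) = 2187761.6239
  Source 4: 10^(85.3/10) = 338844156.1392
Sum of linear values = 342269215.1072
L_total = 10 * log10(342269215.1072) = 85.34

85.34 dB


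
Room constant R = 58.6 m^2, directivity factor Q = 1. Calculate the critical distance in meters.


Given values:
  R = 58.6 m^2, Q = 1
Formula: d_c = 0.141 * sqrt(Q * R)
Compute Q * R = 1 * 58.6 = 58.6
Compute sqrt(58.6) = 7.6551
d_c = 0.141 * 7.6551 = 1.079

1.079 m


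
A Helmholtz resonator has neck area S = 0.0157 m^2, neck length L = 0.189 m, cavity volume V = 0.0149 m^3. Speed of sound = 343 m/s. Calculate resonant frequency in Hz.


Given values:
  S = 0.0157 m^2, L = 0.189 m, V = 0.0149 m^3, c = 343 m/s
Formula: f = (c / (2*pi)) * sqrt(S / (V * L))
Compute V * L = 0.0149 * 0.189 = 0.0028161
Compute S / (V * L) = 0.0157 / 0.0028161 = 5.5751
Compute sqrt(5.5751) = 2.361165
Compute c / (2*pi) = 343 / 6.283185 = 54.590148
f = 54.590148 * 2.361165 = 128.9

128.9 Hz


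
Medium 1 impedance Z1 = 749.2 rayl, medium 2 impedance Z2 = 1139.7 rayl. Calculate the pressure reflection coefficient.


Given values:
  Z1 = 749.2 rayl, Z2 = 1139.7 rayl
Formula: R = (Z2 - Z1) / (Z2 + Z1)
Numerator: Z2 - Z1 = 1139.7 - 749.2 = 390.5
Denominator: Z2 + Z1 = 1139.7 + 749.2 = 1888.9
R = 390.5 / 1888.9 = 0.2067

0.2067


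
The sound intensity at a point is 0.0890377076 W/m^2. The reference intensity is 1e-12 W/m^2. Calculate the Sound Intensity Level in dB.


Given values:
  I = 0.0890377076 W/m^2
  I_ref = 1e-12 W/m^2
Formula: SIL = 10 * log10(I / I_ref)
Compute ratio: I / I_ref = 89037707600
Compute log10: log10(89037707600) = 10.949574
Multiply: SIL = 10 * 10.949574 = 109.5

109.5 dB


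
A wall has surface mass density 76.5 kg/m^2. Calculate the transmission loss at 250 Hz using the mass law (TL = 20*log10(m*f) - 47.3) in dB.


Given values:
  m = 76.5 kg/m^2, f = 250 Hz
Formula: TL = 20 * log10(m * f) - 47.3
Compute m * f = 76.5 * 250 = 19125.0
Compute log10(19125.0) = 4.281601
Compute 20 * 4.281601 = 85.632
TL = 85.632 - 47.3 = 38.33

38.33 dB


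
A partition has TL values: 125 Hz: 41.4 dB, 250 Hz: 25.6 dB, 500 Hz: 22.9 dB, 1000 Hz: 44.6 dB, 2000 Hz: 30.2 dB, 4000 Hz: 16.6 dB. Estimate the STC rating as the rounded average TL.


Given TL values at each frequency:
  125 Hz: 41.4 dB
  250 Hz: 25.6 dB
  500 Hz: 22.9 dB
  1000 Hz: 44.6 dB
  2000 Hz: 30.2 dB
  4000 Hz: 16.6 dB
Formula: STC ~ round(average of TL values)
Sum = 41.4 + 25.6 + 22.9 + 44.6 + 30.2 + 16.6 = 181.3
Average = 181.3 / 6 = 30.22
Rounded: 30

30


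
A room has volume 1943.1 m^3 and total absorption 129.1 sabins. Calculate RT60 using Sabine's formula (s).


Given values:
  V = 1943.1 m^3
  A = 129.1 sabins
Formula: RT60 = 0.161 * V / A
Numerator: 0.161 * 1943.1 = 312.8391
RT60 = 312.8391 / 129.1 = 2.423

2.423 s


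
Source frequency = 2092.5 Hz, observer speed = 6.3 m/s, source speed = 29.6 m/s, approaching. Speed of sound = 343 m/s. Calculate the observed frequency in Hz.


Given values:
  f_s = 2092.5 Hz, v_o = 6.3 m/s, v_s = 29.6 m/s
  Direction: approaching
Formula: f_o = f_s * (c + v_o) / (c - v_s)
Numerator: c + v_o = 343 + 6.3 = 349.3
Denominator: c - v_s = 343 - 29.6 = 313.4
f_o = 2092.5 * 349.3 / 313.4 = 2332.2

2332.2 Hz


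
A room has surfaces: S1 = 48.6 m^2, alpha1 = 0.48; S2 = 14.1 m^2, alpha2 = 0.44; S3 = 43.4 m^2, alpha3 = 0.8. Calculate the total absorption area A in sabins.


Given surfaces:
  Surface 1: 48.6 * 0.48 = 23.328
  Surface 2: 14.1 * 0.44 = 6.204
  Surface 3: 43.4 * 0.8 = 34.72
Formula: A = sum(Si * alpha_i)
A = 23.328 + 6.204 + 34.72
A = 64.25

64.25 sabins


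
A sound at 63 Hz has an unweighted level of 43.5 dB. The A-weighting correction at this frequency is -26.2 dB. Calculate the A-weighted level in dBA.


Given values:
  SPL = 43.5 dB
  A-weighting at 63 Hz = -26.2 dB
Formula: L_A = SPL + A_weight
L_A = 43.5 + (-26.2)
L_A = 17.3

17.3 dBA


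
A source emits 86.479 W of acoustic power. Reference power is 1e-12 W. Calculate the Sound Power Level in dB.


Given values:
  W = 86.479 W
  W_ref = 1e-12 W
Formula: SWL = 10 * log10(W / W_ref)
Compute ratio: W / W_ref = 86479000000000
Compute log10: log10(86479000000000) = 13.936911
Multiply: SWL = 10 * 13.936911 = 139.37

139.37 dB


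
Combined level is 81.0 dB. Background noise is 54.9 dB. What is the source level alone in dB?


Given values:
  L_total = 81.0 dB, L_bg = 54.9 dB
Formula: L_source = 10 * log10(10^(L_total/10) - 10^(L_bg/10))
Convert to linear:
  10^(81.0/10) = 125892541.1794
  10^(54.9/10) = 309029.5433
Difference: 125892541.1794 - 309029.5433 = 125583511.6361
L_source = 10 * log10(125583511.6361) = 80.99

80.99 dB


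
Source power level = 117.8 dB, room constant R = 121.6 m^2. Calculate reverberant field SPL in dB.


Given values:
  Lw = 117.8 dB, R = 121.6 m^2
Formula: SPL = Lw + 10 * log10(4 / R)
Compute 4 / R = 4 / 121.6 = 0.032895
Compute 10 * log10(0.032895) = -14.8287
SPL = 117.8 + (-14.8287) = 102.97

102.97 dB


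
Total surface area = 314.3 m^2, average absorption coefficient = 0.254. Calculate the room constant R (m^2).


Given values:
  S = 314.3 m^2, alpha = 0.254
Formula: R = S * alpha / (1 - alpha)
Numerator: 314.3 * 0.254 = 79.8322
Denominator: 1 - 0.254 = 0.746
R = 79.8322 / 0.746 = 107.01

107.01 m^2


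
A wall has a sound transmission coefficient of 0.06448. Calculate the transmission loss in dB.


Given values:
  tau = 0.06448
Formula: TL = 10 * log10(1 / tau)
Compute 1 / tau = 1 / 0.06448 = 15.5087
Compute log10(15.5087) = 1.190575
TL = 10 * 1.190575 = 11.91

11.91 dB


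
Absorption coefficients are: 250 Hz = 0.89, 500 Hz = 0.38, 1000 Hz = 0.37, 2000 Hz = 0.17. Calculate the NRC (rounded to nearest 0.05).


Given values:
  a_250 = 0.89, a_500 = 0.38
  a_1000 = 0.37, a_2000 = 0.17
Formula: NRC = (a250 + a500 + a1000 + a2000) / 4
Sum = 0.89 + 0.38 + 0.37 + 0.17 = 1.81
NRC = 1.81 / 4 = 0.4525
Rounded to nearest 0.05: 0.45

0.45


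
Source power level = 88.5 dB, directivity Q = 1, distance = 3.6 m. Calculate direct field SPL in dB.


Given values:
  Lw = 88.5 dB, Q = 1, r = 3.6 m
Formula: SPL = Lw + 10 * log10(Q / (4 * pi * r^2))
Compute 4 * pi * r^2 = 4 * pi * 3.6^2 = 162.8602
Compute Q / denom = 1 / 162.8602 = 0.00614024
Compute 10 * log10(0.00614024) = -22.1181
SPL = 88.5 + (-22.1181) = 66.38

66.38 dB


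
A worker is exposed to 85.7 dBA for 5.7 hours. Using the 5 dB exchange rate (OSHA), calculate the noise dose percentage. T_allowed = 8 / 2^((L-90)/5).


Given values:
  L = 85.7 dBA, T = 5.7 hours
Formula: T_allowed = 8 / 2^((L - 90) / 5)
Compute exponent: (85.7 - 90) / 5 = -0.86
Compute 2^(-0.86) = 0.550953
T_allowed = 8 / 0.550953 = 14.520295 hours
Dose = (T / T_allowed) * 100
Dose = (5.7 / 14.520295) * 100 = 39.26

39.26 %


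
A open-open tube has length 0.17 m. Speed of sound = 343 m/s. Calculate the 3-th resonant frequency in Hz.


Given values:
  Tube type: open-open, L = 0.17 m, c = 343 m/s, n = 3
Formula: f_n = n * c / (2 * L)
Compute 2 * L = 2 * 0.17 = 0.34
f = 3 * 343 / 0.34
f = 3026.47

3026.47 Hz


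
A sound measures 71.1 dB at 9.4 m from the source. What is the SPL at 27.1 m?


Given values:
  SPL1 = 71.1 dB, r1 = 9.4 m, r2 = 27.1 m
Formula: SPL2 = SPL1 - 20 * log10(r2 / r1)
Compute ratio: r2 / r1 = 27.1 / 9.4 = 2.883
Compute log10: log10(2.883) = 0.459845
Compute drop: 20 * 0.459845 = 9.1969
SPL2 = 71.1 - 9.1969 = 61.9

61.9 dB


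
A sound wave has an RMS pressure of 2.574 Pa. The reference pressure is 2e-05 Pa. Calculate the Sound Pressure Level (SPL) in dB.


Given values:
  p = 2.574 Pa
  p_ref = 2e-05 Pa
Formula: SPL = 20 * log10(p / p_ref)
Compute ratio: p / p_ref = 2.574 / 2e-05 = 128700
Compute log10: log10(128700) = 5.109579
Multiply: SPL = 20 * 5.109579 = 102.19

102.19 dB


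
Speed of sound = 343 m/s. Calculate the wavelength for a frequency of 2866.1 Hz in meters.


Given values:
  c = 343 m/s, f = 2866.1 Hz
Formula: lambda = c / f
lambda = 343 / 2866.1
lambda = 0.1197

0.1197 m


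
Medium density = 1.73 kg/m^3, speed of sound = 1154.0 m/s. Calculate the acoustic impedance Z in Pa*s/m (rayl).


Given values:
  rho = 1.73 kg/m^3
  c = 1154.0 m/s
Formula: Z = rho * c
Z = 1.73 * 1154.0
Z = 1996.42

1996.42 rayl


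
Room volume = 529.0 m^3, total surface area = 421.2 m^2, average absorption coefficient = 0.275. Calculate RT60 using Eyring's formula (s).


Given values:
  V = 529.0 m^3, S = 421.2 m^2, alpha = 0.275
Formula: RT60 = 0.161 * V / (-S * ln(1 - alpha))
Compute ln(1 - 0.275) = ln(0.725) = -0.321584
Denominator: -421.2 * -0.321584 = 135.4512
Numerator: 0.161 * 529.0 = 85.169
RT60 = 85.169 / 135.4512 = 0.629

0.629 s


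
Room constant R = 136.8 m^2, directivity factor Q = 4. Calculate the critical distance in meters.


Given values:
  R = 136.8 m^2, Q = 4
Formula: d_c = 0.141 * sqrt(Q * R)
Compute Q * R = 4 * 136.8 = 547.2
Compute sqrt(547.2) = 23.3923
d_c = 0.141 * 23.3923 = 3.298

3.298 m


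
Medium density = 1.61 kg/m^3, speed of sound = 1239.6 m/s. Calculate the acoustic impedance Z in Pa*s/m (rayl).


Given values:
  rho = 1.61 kg/m^3
  c = 1239.6 m/s
Formula: Z = rho * c
Z = 1.61 * 1239.6
Z = 1995.76

1995.76 rayl


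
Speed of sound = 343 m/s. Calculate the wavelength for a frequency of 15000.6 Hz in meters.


Given values:
  c = 343 m/s, f = 15000.6 Hz
Formula: lambda = c / f
lambda = 343 / 15000.6
lambda = 0.0229

0.0229 m


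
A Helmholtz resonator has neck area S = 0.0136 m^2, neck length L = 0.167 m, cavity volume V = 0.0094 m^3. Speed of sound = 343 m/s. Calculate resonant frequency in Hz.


Given values:
  S = 0.0136 m^2, L = 0.167 m, V = 0.0094 m^3, c = 343 m/s
Formula: f = (c / (2*pi)) * sqrt(S / (V * L))
Compute V * L = 0.0094 * 0.167 = 0.0015698
Compute S / (V * L) = 0.0136 / 0.0015698 = 8.6635
Compute sqrt(8.6635) = 2.943382
Compute c / (2*pi) = 343 / 6.283185 = 54.590148
f = 54.590148 * 2.943382 = 160.68

160.68 Hz


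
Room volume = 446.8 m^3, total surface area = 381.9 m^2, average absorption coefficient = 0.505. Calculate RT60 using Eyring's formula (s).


Given values:
  V = 446.8 m^3, S = 381.9 m^2, alpha = 0.505
Formula: RT60 = 0.161 * V / (-S * ln(1 - alpha))
Compute ln(1 - 0.505) = ln(0.495) = -0.703198
Denominator: -381.9 * -0.703198 = 268.5513
Numerator: 0.161 * 446.8 = 71.9348
RT60 = 71.9348 / 268.5513 = 0.268

0.268 s


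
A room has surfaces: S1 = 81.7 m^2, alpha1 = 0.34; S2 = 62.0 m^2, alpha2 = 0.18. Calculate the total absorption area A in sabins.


Given surfaces:
  Surface 1: 81.7 * 0.34 = 27.778
  Surface 2: 62.0 * 0.18 = 11.16
Formula: A = sum(Si * alpha_i)
A = 27.778 + 11.16
A = 38.94

38.94 sabins


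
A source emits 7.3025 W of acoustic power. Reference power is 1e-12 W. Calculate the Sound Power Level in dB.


Given values:
  W = 7.3025 W
  W_ref = 1e-12 W
Formula: SWL = 10 * log10(W / W_ref)
Compute ratio: W / W_ref = 7302500000000
Compute log10: log10(7302500000000) = 12.863472
Multiply: SWL = 10 * 12.863472 = 128.63

128.63 dB


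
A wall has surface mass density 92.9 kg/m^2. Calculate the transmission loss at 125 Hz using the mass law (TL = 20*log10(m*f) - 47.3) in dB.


Given values:
  m = 92.9 kg/m^2, f = 125 Hz
Formula: TL = 20 * log10(m * f) - 47.3
Compute m * f = 92.9 * 125 = 11612.5
Compute log10(11612.5) = 4.064926
Compute 20 * 4.064926 = 81.2985
TL = 81.2985 - 47.3 = 34.0

34.0 dB


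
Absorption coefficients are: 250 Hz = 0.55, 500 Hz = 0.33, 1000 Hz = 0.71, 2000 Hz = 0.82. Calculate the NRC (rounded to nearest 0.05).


Given values:
  a_250 = 0.55, a_500 = 0.33
  a_1000 = 0.71, a_2000 = 0.82
Formula: NRC = (a250 + a500 + a1000 + a2000) / 4
Sum = 0.55 + 0.33 + 0.71 + 0.82 = 2.41
NRC = 2.41 / 4 = 0.6025
Rounded to nearest 0.05: 0.6

0.6


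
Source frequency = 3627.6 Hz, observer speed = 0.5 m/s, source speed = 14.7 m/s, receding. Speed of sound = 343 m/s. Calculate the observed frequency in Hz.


Given values:
  f_s = 3627.6 Hz, v_o = 0.5 m/s, v_s = 14.7 m/s
  Direction: receding
Formula: f_o = f_s * (c - v_o) / (c + v_s)
Numerator: c - v_o = 343 - 0.5 = 342.5
Denominator: c + v_s = 343 + 14.7 = 357.7
f_o = 3627.6 * 342.5 / 357.7 = 3473.45

3473.45 Hz


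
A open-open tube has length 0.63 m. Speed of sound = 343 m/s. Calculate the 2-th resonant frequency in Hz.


Given values:
  Tube type: open-open, L = 0.63 m, c = 343 m/s, n = 2
Formula: f_n = n * c / (2 * L)
Compute 2 * L = 2 * 0.63 = 1.26
f = 2 * 343 / 1.26
f = 544.44

544.44 Hz


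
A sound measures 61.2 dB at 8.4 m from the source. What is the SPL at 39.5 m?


Given values:
  SPL1 = 61.2 dB, r1 = 8.4 m, r2 = 39.5 m
Formula: SPL2 = SPL1 - 20 * log10(r2 / r1)
Compute ratio: r2 / r1 = 39.5 / 8.4 = 4.7024
Compute log10: log10(4.7024) = 0.67232
Compute drop: 20 * 0.67232 = 13.4464
SPL2 = 61.2 - 13.4464 = 47.75

47.75 dB


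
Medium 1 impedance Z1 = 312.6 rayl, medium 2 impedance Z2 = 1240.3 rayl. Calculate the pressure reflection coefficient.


Given values:
  Z1 = 312.6 rayl, Z2 = 1240.3 rayl
Formula: R = (Z2 - Z1) / (Z2 + Z1)
Numerator: Z2 - Z1 = 1240.3 - 312.6 = 927.7
Denominator: Z2 + Z1 = 1240.3 + 312.6 = 1552.9
R = 927.7 / 1552.9 = 0.5974

0.5974
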